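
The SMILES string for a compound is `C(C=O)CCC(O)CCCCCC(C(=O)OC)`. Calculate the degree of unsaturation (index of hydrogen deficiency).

2

Atom tally by fragment:
  OHCCH2 → C:2 H:3 O:1
  CH2 → C:1 H:2
  CH2 → C:1 H:2
  CH(OH) → C:1 H:2 O:1
  CH2 → C:1 H:2
  CH2 → C:1 H:2
  CH2 → C:1 H:2
  CH2 → C:1 H:2
  CH2 → C:1 H:2
  CH2COOCH3 → C:3 H:5 O:2
Element totals:
  C: 13
  H: 24
  O: 4
Molecular formula: C13H24O4.
DoU = (2C + 2 + N − H − X) / 2 = (2·13 + 2 + 0 − 24 − 0) / 2 = 2.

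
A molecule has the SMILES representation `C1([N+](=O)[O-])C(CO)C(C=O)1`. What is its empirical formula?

C5H7NO4

Atom tally by fragment:
  cyclopropane ring core → C:3 H:6
  (− 3 ring H displaced by substituents)
  + NO2 → N:1 O:2
  + CH2OH → C:1 H:3 O:1
  + CHO → C:1 H:1 O:1
Element totals:
  C: 5
  H: 7
  N: 1
  O: 4
Molecular formula: C5H7NO4.
gcd of subscripts (5, 7, 1, 4) = 1, so the empirical formula equals the molecular formula.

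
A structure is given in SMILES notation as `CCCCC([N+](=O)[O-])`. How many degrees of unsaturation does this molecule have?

1

Atom tally by fragment:
  CH3 → C:1 H:3
  CH2 → C:1 H:2
  CH2 → C:1 H:2
  CH2 → C:1 H:2
  CH2NO2 → C:1 H:2 N:1 O:2
Element totals:
  C: 5
  H: 11
  N: 1
  O: 2
Molecular formula: C5H11NO2.
DoU = (2C + 2 + N − H − X) / 2 = (2·5 + 2 + 1 − 11 − 0) / 2 = 1.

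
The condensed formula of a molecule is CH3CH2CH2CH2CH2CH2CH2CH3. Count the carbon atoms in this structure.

Element totals:
  C: 8
  H: 18

8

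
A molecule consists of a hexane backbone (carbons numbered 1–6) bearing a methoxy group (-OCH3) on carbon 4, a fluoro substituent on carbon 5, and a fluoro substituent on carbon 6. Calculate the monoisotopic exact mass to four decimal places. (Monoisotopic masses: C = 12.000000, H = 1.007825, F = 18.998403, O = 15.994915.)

Atom tally by fragment:
  CH3 → C:1 H:3
  CH2 → C:1 H:2
  CH2 → C:1 H:2
  CH(OCH3) → C:2 H:4 O:1
  CH(F) → C:1 H:1 F:1
  CH2F → C:1 H:2 F:1
Element totals:
  C: 7
  H: 14
  F: 2
  O: 1
Molecular formula: C7H14F2O.
  M = 7(12.0) + 14(1.007825) + 2(18.998403) + 15.994915
    = 84.000000 + 14.109550 + 37.996806 + 15.994915 = 152.101271

152.1013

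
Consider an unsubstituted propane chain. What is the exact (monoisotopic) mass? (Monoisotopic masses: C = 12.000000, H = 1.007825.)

44.0626

Atom tally by fragment:
  CH3 → C:1 H:3
  CH2 → C:1 H:2
  CH3 → C:1 H:3
Element totals:
  C: 3
  H: 8
Molecular formula: C3H8.
  M = 3(12.0) + 8(1.007825)
    = 36.000000 + 8.062600 = 44.062600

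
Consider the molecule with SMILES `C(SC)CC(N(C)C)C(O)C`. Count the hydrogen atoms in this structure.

Atom tally by fragment:
  CH3SCH2 → C:2 H:5 S:1
  CH2 → C:1 H:2
  CH(N(CH3)2) → C:3 H:7 N:1
  CH(OH) → C:1 H:2 O:1
  CH3 → C:1 H:3
Element totals:
  C: 8
  H: 19
  N: 1
  O: 1
  S: 1

19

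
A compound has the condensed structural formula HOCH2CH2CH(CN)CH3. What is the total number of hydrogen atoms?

9

Element totals:
  C: 5
  H: 9
  N: 1
  O: 1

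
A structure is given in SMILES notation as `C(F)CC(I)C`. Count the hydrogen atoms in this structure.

8

Atom tally by fragment:
  FCH2 → C:1 H:2 F:1
  CH2 → C:1 H:2
  CH(I) → C:1 H:1 I:1
  CH3 → C:1 H:3
Element totals:
  C: 4
  H: 8
  F: 1
  I: 1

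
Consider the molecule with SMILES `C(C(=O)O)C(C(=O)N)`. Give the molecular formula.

Atom tally by fragment:
  HOOCCH2 → C:2 H:3 O:2
  CH2CONH2 → C:2 H:4 O:1 N:1
Element totals:
  C: 4
  H: 7
  N: 1
  O: 3

C4H7NO3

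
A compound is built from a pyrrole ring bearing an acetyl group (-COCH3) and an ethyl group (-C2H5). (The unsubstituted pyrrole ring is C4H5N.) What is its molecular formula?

Atom tally by fragment:
  pyrrole ring core → C:4 H:5 N:1
  (− 2 ring H displaced by substituents)
  + COCH3 → C:2 H:3 O:1
  + C2H5 → C:2 H:5
Element totals:
  C: 8
  H: 11
  N: 1
  O: 1

C8H11NO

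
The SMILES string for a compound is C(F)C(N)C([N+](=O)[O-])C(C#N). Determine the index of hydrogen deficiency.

3

Atom tally by fragment:
  FCH2 → C:1 H:2 F:1
  CH(NH2) → C:1 H:3 N:1
  CH(NO2) → C:1 H:1 N:1 O:2
  CH2CN → C:2 H:2 N:1
Element totals:
  C: 5
  H: 8
  F: 1
  N: 3
  O: 2
Molecular formula: C5H8FN3O2.
DoU = (2C + 2 + N − H − X) / 2 = (2·5 + 2 + 3 − 8 − 1) / 2 = 3.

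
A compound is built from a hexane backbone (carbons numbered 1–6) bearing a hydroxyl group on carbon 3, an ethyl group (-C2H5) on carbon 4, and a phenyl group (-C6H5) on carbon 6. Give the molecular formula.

Atom tally by fragment:
  CH3 → C:1 H:3
  CH2 → C:1 H:2
  CH(OH) → C:1 H:2 O:1
  CH(C2H5) → C:3 H:6
  CH2 → C:1 H:2
  CH2C6H5 → C:7 H:7
Element totals:
  C: 14
  H: 22
  O: 1

C14H22O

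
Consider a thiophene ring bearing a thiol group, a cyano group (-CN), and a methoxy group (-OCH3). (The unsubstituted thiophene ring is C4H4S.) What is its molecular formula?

C6H5NOS2

Atom tally by fragment:
  thiophene ring core → C:4 H:4 S:1
  (− 3 ring H displaced by substituents)
  + SH → S:1 H:1
  + CN → C:1 N:1
  + OCH3 → C:1 H:3 O:1
Element totals:
  C: 6
  H: 5
  N: 1
  O: 1
  S: 2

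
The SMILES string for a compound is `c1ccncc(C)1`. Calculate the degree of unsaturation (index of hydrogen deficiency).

4

Atom tally by fragment:
  pyridine ring core → C:5 H:5 N:1
  (− 1 ring H displaced by substituents)
  + CH3 → C:1 H:3
Element totals:
  C: 6
  H: 7
  N: 1
Molecular formula: C6H7N.
DoU = (2C + 2 + N − H − X) / 2 = (2·6 + 2 + 1 − 7 − 0) / 2 = 4.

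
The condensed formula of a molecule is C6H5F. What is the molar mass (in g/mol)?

96.10 g/mol

Atom tally by fragment:
  benzene ring core → C:6 H:6
  (− 1 ring H displaced by substituents)
  + F → F:1
Element totals:
  C: 6
  H: 5
  F: 1
Molecular formula: C6H5F.
  M = 6(12.011) + 5(1.008) + 18.998
    = 72.066 + 5.040 + 18.998 = 96.104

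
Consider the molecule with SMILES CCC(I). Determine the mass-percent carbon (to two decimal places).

Atom tally by fragment:
  CH3 → C:1 H:3
  CH2 → C:1 H:2
  CH2I → C:1 H:2 I:1
Element totals:
  C: 3
  H: 7
  I: 1
Molecular formula: C3H7I.
Molar mass = 169.993 g/mol.
Mass from C: 3 × 12.011 = 36.033 g/mol.
%C = 36.033 / 169.993 × 100 = 21.20%.

21.20%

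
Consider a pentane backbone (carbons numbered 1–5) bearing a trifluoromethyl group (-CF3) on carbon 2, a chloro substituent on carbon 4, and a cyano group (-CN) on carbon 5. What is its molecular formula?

C7H9ClF3N

Atom tally by fragment:
  CH3 → C:1 H:3
  CH(CF3) → C:2 H:1 F:3
  CH2 → C:1 H:2
  CH(Cl) → C:1 H:1 Cl:1
  CH2CN → C:2 H:2 N:1
Element totals:
  C: 7
  H: 9
  Cl: 1
  F: 3
  N: 1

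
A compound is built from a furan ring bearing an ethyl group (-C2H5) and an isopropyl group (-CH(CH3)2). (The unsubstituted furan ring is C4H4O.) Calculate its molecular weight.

138.21 g/mol

Atom tally by fragment:
  furan ring core → C:4 H:4 O:1
  (− 2 ring H displaced by substituents)
  + C2H5 → C:2 H:5
  + CH(CH3)2 → C:3 H:7
Element totals:
  C: 9
  H: 14
  O: 1
Molecular formula: C9H14O.
  M = 9(12.011) + 14(1.008) + 15.999
    = 108.099 + 14.112 + 15.999 = 138.210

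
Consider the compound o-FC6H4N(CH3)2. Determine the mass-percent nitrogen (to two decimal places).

10.06%

Atom tally by fragment:
  benzene ring core → C:6 H:6
  (− 2 ring H displaced by substituents)
  + F → F:1
  + N(CH3)2 → N:1 C:2 H:6
Element totals:
  C: 8
  H: 10
  F: 1
  N: 1
Molecular formula: C8H10FN.
Molar mass = 139.173 g/mol.
Mass from N: 1 × 14.007 = 14.007 g/mol.
%N = 14.007 / 139.173 × 100 = 10.06%.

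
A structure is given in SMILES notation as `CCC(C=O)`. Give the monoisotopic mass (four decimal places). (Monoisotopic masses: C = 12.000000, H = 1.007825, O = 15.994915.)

Atom tally by fragment:
  CH3 → C:1 H:3
  CH2 → C:1 H:2
  CH2CHO → C:2 H:3 O:1
Element totals:
  C: 4
  H: 8
  O: 1
Molecular formula: C4H8O.
  M = 4(12.0) + 8(1.007825) + 15.994915
    = 48.000000 + 8.062600 + 15.994915 = 72.057515

72.0575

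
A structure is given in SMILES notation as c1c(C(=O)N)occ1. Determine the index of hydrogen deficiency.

4

Atom tally by fragment:
  furan ring core → C:4 H:4 O:1
  (− 1 ring H displaced by substituents)
  + CONH2 → C:1 H:2 O:1 N:1
Element totals:
  C: 5
  H: 5
  N: 1
  O: 2
Molecular formula: C5H5NO2.
DoU = (2C + 2 + N − H − X) / 2 = (2·5 + 2 + 1 − 5 − 0) / 2 = 4.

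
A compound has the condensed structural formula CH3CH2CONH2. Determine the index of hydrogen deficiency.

1

Element totals:
  C: 3
  H: 7
  N: 1
  O: 1
Molecular formula: C3H7NO.
DoU = (2C + 2 + N − H − X) / 2 = (2·3 + 2 + 1 − 7 − 0) / 2 = 1.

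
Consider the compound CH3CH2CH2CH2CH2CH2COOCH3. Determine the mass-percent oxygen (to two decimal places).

Element totals:
  C: 8
  H: 16
  O: 2
Molecular formula: C8H16O2.
Molar mass = 144.214 g/mol.
Mass from O: 2 × 15.999 = 31.998 g/mol.
%O = 31.998 / 144.214 × 100 = 22.19%.

22.19%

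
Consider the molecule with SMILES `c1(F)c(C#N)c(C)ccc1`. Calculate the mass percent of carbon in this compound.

71.10%

Atom tally by fragment:
  benzene ring core → C:6 H:6
  (− 3 ring H displaced by substituents)
  + F → F:1
  + CN → C:1 N:1
  + CH3 → C:1 H:3
Element totals:
  C: 8
  H: 6
  F: 1
  N: 1
Molecular formula: C8H6FN.
Molar mass = 135.141 g/mol.
Mass from C: 8 × 12.011 = 96.088 g/mol.
%C = 96.088 / 135.141 × 100 = 71.10%.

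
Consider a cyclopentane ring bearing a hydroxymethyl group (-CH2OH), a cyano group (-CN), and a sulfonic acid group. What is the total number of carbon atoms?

7

Atom tally by fragment:
  cyclopentane ring core → C:5 H:10
  (− 3 ring H displaced by substituents)
  + CH2OH → C:1 H:3 O:1
  + CN → C:1 N:1
  + SO3H → S:1 O:3 H:1
Element totals:
  C: 7
  H: 11
  N: 1
  O: 4
  S: 1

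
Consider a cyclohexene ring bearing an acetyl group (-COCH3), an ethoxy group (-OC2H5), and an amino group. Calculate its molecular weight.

Atom tally by fragment:
  cyclohexene ring core → C:6 H:10
  (− 3 ring H displaced by substituents)
  + COCH3 → C:2 H:3 O:1
  + OC2H5 → C:2 H:5 O:1
  + NH2 → N:1 H:2
Element totals:
  C: 10
  H: 17
  N: 1
  O: 2
Molecular formula: C10H17NO2.
  M = 10(12.011) + 17(1.008) + 14.007 + 2(15.999)
    = 120.110 + 17.136 + 14.007 + 31.998 = 183.251

183.25 g/mol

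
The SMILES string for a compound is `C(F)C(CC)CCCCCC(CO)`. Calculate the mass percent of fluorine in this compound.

Atom tally by fragment:
  FCH2 → C:1 H:2 F:1
  CH(C2H5) → C:3 H:6
  CH2 → C:1 H:2
  CH2 → C:1 H:2
  CH2 → C:1 H:2
  CH2 → C:1 H:2
  CH2 → C:1 H:2
  CH2CH2OH → C:2 H:5 O:1
Element totals:
  C: 11
  H: 23
  F: 1
  O: 1
Molecular formula: C11H23FO.
Molar mass = 190.302 g/mol.
Mass from F: 1 × 18.998 = 18.998 g/mol.
%F = 18.998 / 190.302 × 100 = 9.98%.

9.98%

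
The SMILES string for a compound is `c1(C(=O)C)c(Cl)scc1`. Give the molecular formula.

C6H5ClOS

Atom tally by fragment:
  thiophene ring core → C:4 H:4 S:1
  (− 2 ring H displaced by substituents)
  + COCH3 → C:2 H:3 O:1
  + Cl → Cl:1
Element totals:
  C: 6
  H: 5
  Cl: 1
  O: 1
  S: 1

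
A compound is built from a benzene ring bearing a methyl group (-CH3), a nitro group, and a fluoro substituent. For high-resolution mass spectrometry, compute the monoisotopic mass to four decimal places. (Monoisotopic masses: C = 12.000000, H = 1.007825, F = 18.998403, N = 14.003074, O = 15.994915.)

155.0383

Atom tally by fragment:
  benzene ring core → C:6 H:6
  (− 3 ring H displaced by substituents)
  + CH3 → C:1 H:3
  + NO2 → N:1 O:2
  + F → F:1
Element totals:
  C: 7
  H: 6
  F: 1
  N: 1
  O: 2
Molecular formula: C7H6FNO2.
  M = 7(12.0) + 6(1.007825) + 18.998403 + 14.003074 + 2(15.994915)
    = 84.000000 + 6.046950 + 18.998403 + 14.003074 + 31.989830 = 155.038257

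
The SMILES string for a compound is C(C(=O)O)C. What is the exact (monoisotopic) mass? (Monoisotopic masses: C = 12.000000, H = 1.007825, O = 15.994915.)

Atom tally by fragment:
  HOOCCH2 → C:2 H:3 O:2
  CH3 → C:1 H:3
Element totals:
  C: 3
  H: 6
  O: 2
Molecular formula: C3H6O2.
  M = 3(12.0) + 6(1.007825) + 2(15.994915)
    = 36.000000 + 6.046950 + 31.989830 = 74.036780

74.0368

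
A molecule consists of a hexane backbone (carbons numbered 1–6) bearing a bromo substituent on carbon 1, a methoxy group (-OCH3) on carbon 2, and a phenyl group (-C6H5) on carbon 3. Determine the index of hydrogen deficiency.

Atom tally by fragment:
  BrCH2 → C:1 H:2 Br:1
  CH(OCH3) → C:2 H:4 O:1
  CH(C6H5) → C:7 H:6
  CH2 → C:1 H:2
  CH2 → C:1 H:2
  CH3 → C:1 H:3
Element totals:
  C: 13
  H: 19
  Br: 1
  O: 1
Molecular formula: C13H19BrO.
DoU = (2C + 2 + N − H − X) / 2 = (2·13 + 2 + 0 − 19 − 1) / 2 = 4.

4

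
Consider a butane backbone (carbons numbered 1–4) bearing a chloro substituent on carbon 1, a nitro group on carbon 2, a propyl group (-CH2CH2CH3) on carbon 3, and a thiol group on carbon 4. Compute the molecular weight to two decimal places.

Atom tally by fragment:
  ClCH2 → C:1 H:2 Cl:1
  CH(NO2) → C:1 H:1 N:1 O:2
  CH(CH2CH2CH3) → C:4 H:8
  CH2SH → C:1 H:3 S:1
Element totals:
  C: 7
  H: 14
  Cl: 1
  N: 1
  O: 2
  S: 1
Molecular formula: C7H14ClNO2S.
  M = 7(12.011) + 14(1.008) + 35.45 + 14.007 + 2(15.999) + 32.06
    = 84.077 + 14.112 + 35.450 + 14.007 + 31.998 + 32.060 = 211.704

211.70 g/mol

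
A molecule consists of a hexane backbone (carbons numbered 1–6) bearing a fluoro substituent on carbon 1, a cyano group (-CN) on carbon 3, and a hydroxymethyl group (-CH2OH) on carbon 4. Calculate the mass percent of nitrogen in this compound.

8.80%

Atom tally by fragment:
  FCH2 → C:1 H:2 F:1
  CH2 → C:1 H:2
  CH(CN) → C:2 H:1 N:1
  CH(CH2OH) → C:2 H:4 O:1
  CH2 → C:1 H:2
  CH3 → C:1 H:3
Element totals:
  C: 8
  H: 14
  F: 1
  N: 1
  O: 1
Molecular formula: C8H14FNO.
Molar mass = 159.204 g/mol.
Mass from N: 1 × 14.007 = 14.007 g/mol.
%N = 14.007 / 159.204 × 100 = 8.80%.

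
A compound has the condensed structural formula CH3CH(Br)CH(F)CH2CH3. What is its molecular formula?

Element totals:
  C: 5
  H: 10
  Br: 1
  F: 1

C5H10BrF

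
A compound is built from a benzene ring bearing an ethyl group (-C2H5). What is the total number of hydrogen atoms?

10

Atom tally by fragment:
  benzene ring core → C:6 H:6
  (− 1 ring H displaced by substituents)
  + C2H5 → C:2 H:5
Element totals:
  C: 8
  H: 10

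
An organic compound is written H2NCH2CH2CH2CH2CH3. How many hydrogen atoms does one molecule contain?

Atom tally by fragment:
  H2NCH2 → C:1 H:4 N:1
  CH2 → C:1 H:2
  CH2 → C:1 H:2
  CH2 → C:1 H:2
  CH3 → C:1 H:3
Element totals:
  C: 5
  H: 13
  N: 1

13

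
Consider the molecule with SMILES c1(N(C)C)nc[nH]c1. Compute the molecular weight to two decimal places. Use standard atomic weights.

Atom tally by fragment:
  imidazole ring core → C:3 H:4 N:2
  (− 1 ring H displaced by substituents)
  + N(CH3)2 → N:1 C:2 H:6
Element totals:
  C: 5
  H: 9
  N: 3
Molecular formula: C5H9N3.
  M = 5(12.011) + 9(1.008) + 3(14.007)
    = 60.055 + 9.072 + 42.021 = 111.148

111.15 g/mol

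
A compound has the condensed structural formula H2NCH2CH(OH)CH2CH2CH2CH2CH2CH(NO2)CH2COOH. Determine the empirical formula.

Atom tally by fragment:
  H2NCH2 → C:1 H:4 N:1
  CH(OH) → C:1 H:2 O:1
  CH2 → C:1 H:2
  CH2 → C:1 H:2
  CH2 → C:1 H:2
  CH2 → C:1 H:2
  CH2 → C:1 H:2
  CH(NO2) → C:1 H:1 N:1 O:2
  CH2COOH → C:2 H:3 O:2
Element totals:
  C: 10
  H: 20
  N: 2
  O: 5
Molecular formula: C10H20N2O5.
gcd of subscripts (10, 20, 2, 5) = 1, so the empirical formula equals the molecular formula.

C10H20N2O5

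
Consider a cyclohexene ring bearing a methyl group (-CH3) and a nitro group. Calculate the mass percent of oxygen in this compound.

22.67%

Atom tally by fragment:
  cyclohexene ring core → C:6 H:10
  (− 2 ring H displaced by substituents)
  + CH3 → C:1 H:3
  + NO2 → N:1 O:2
Element totals:
  C: 7
  H: 11
  N: 1
  O: 2
Molecular formula: C7H11NO2.
Molar mass = 141.170 g/mol.
Mass from O: 2 × 15.999 = 31.998 g/mol.
%O = 31.998 / 141.170 × 100 = 22.67%.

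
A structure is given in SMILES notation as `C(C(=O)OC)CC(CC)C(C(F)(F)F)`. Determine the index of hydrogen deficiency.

Atom tally by fragment:
  CH3OOCCH2 → C:3 H:5 O:2
  CH2 → C:1 H:2
  CH(C2H5) → C:3 H:6
  CH2CF3 → C:2 H:2 F:3
Element totals:
  C: 9
  H: 15
  F: 3
  O: 2
Molecular formula: C9H15F3O2.
DoU = (2C + 2 + N − H − X) / 2 = (2·9 + 2 + 0 − 15 − 3) / 2 = 1.

1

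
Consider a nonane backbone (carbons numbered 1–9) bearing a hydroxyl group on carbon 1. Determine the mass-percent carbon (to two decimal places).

Atom tally by fragment:
  HOCH2 → C:1 H:3 O:1
  CH2 → C:1 H:2
  CH2 → C:1 H:2
  CH2 → C:1 H:2
  CH2 → C:1 H:2
  CH2 → C:1 H:2
  CH2 → C:1 H:2
  CH2 → C:1 H:2
  CH3 → C:1 H:3
Element totals:
  C: 9
  H: 20
  O: 1
Molecular formula: C9H20O.
Molar mass = 144.258 g/mol.
Mass from C: 9 × 12.011 = 108.099 g/mol.
%C = 108.099 / 144.258 × 100 = 74.93%.

74.93%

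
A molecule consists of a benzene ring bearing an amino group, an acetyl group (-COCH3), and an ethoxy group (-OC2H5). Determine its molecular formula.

C10H13NO2

Atom tally by fragment:
  benzene ring core → C:6 H:6
  (− 3 ring H displaced by substituents)
  + NH2 → N:1 H:2
  + COCH3 → C:2 H:3 O:1
  + OC2H5 → C:2 H:5 O:1
Element totals:
  C: 10
  H: 13
  N: 1
  O: 2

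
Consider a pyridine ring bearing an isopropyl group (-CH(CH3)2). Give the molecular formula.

Atom tally by fragment:
  pyridine ring core → C:5 H:5 N:1
  (− 1 ring H displaced by substituents)
  + CH(CH3)2 → C:3 H:7
Element totals:
  C: 8
  H: 11
  N: 1

C8H11N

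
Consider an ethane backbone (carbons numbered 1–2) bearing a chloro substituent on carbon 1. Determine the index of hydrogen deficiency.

Atom tally by fragment:
  ClCH2 → C:1 H:2 Cl:1
  CH3 → C:1 H:3
Element totals:
  C: 2
  H: 5
  Cl: 1
Molecular formula: C2H5Cl.
DoU = (2C + 2 + N − H − X) / 2 = (2·2 + 2 + 0 − 5 − 1) / 2 = 0.

0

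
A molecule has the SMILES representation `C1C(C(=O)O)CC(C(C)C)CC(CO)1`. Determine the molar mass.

Atom tally by fragment:
  cyclohexane ring core → C:6 H:12
  (− 3 ring H displaced by substituents)
  + COOH → C:1 H:1 O:2
  + CH(CH3)2 → C:3 H:7
  + CH2OH → C:1 H:3 O:1
Element totals:
  C: 11
  H: 20
  O: 3
Molecular formula: C11H20O3.
  M = 11(12.011) + 20(1.008) + 3(15.999)
    = 132.121 + 20.160 + 47.997 = 200.278

200.28 g/mol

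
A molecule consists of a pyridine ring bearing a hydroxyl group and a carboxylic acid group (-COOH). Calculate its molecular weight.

139.11 g/mol

Atom tally by fragment:
  pyridine ring core → C:5 H:5 N:1
  (− 2 ring H displaced by substituents)
  + OH → O:1 H:1
  + COOH → C:1 H:1 O:2
Element totals:
  C: 6
  H: 5
  N: 1
  O: 3
Molecular formula: C6H5NO3.
  M = 6(12.011) + 5(1.008) + 14.007 + 3(15.999)
    = 72.066 + 5.040 + 14.007 + 47.997 = 139.110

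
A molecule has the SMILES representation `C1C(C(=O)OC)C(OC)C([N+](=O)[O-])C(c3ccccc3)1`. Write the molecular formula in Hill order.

Atom tally by fragment:
  cyclopentane ring core → C:5 H:10
  (− 4 ring H displaced by substituents)
  + COOCH3 → C:2 H:3 O:2
  + OCH3 → C:1 H:3 O:1
  + NO2 → N:1 O:2
  + C6H5 → C:6 H:5
Element totals:
  C: 14
  H: 17
  N: 1
  O: 5

C14H17NO5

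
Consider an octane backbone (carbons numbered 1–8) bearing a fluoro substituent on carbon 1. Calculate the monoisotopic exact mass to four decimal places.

132.1314

Atom tally by fragment:
  FCH2 → C:1 H:2 F:1
  CH2 → C:1 H:2
  CH2 → C:1 H:2
  CH2 → C:1 H:2
  CH2 → C:1 H:2
  CH2 → C:1 H:2
  CH2 → C:1 H:2
  CH3 → C:1 H:3
Element totals:
  C: 8
  H: 17
  F: 1
Molecular formula: C8H17F.
  M = 8(12.0) + 17(1.007825) + 18.998403
    = 96.000000 + 17.133025 + 18.998403 = 132.131428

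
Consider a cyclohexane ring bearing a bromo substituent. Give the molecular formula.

C6H11Br

Atom tally by fragment:
  cyclohexane ring core → C:6 H:12
  (− 1 ring H displaced by substituents)
  + Br → Br:1
Element totals:
  C: 6
  H: 11
  Br: 1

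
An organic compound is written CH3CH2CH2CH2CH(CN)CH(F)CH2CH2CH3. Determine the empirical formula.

Atom tally by fragment:
  CH3 → C:1 H:3
  CH2 → C:1 H:2
  CH2 → C:1 H:2
  CH2 → C:1 H:2
  CH(CN) → C:2 H:1 N:1
  CH(F) → C:1 H:1 F:1
  CH2 → C:1 H:2
  CH2 → C:1 H:2
  CH3 → C:1 H:3
Element totals:
  C: 10
  H: 18
  F: 1
  N: 1
Molecular formula: C10H18FN.
gcd of subscripts (10, 1, 18, 1) = 1, so the empirical formula equals the molecular formula.

C10H18FN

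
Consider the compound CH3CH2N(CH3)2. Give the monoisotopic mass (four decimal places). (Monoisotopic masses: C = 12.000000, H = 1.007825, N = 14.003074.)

73.0891

Atom tally by fragment:
  CH3 → C:1 H:3
  CH2N(CH3)2 → C:3 H:8 N:1
Element totals:
  C: 4
  H: 11
  N: 1
Molecular formula: C4H11N.
  M = 4(12.0) + 11(1.007825) + 14.003074
    = 48.000000 + 11.086075 + 14.003074 = 73.089149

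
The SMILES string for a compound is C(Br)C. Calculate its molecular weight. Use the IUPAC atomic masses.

108.97 g/mol

Atom tally by fragment:
  BrCH2 → C:1 H:2 Br:1
  CH3 → C:1 H:3
Element totals:
  C: 2
  H: 5
  Br: 1
Molecular formula: C2H5Br.
  M = 2(12.011) + 5(1.008) + 79.904
    = 24.022 + 5.040 + 79.904 = 108.966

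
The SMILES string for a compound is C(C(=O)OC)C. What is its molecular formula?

Atom tally by fragment:
  CH3OOCCH2 → C:3 H:5 O:2
  CH3 → C:1 H:3
Element totals:
  C: 4
  H: 8
  O: 2

C4H8O2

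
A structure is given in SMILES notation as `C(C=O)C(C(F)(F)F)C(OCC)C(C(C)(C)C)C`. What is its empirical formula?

C13H23F3O2

Atom tally by fragment:
  OHCCH2 → C:2 H:3 O:1
  CH(CF3) → C:2 H:1 F:3
  CH(OC2H5) → C:3 H:6 O:1
  CH(C(CH3)3) → C:5 H:10
  CH3 → C:1 H:3
Element totals:
  C: 13
  H: 23
  F: 3
  O: 2
Molecular formula: C13H23F3O2.
gcd of subscripts (13, 3, 23, 2) = 1, so the empirical formula equals the molecular formula.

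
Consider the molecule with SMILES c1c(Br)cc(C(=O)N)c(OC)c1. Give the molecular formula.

C8H8BrNO2

Atom tally by fragment:
  benzene ring core → C:6 H:6
  (− 3 ring H displaced by substituents)
  + Br → Br:1
  + CONH2 → C:1 H:2 O:1 N:1
  + OCH3 → C:1 H:3 O:1
Element totals:
  C: 8
  H: 8
  Br: 1
  N: 1
  O: 2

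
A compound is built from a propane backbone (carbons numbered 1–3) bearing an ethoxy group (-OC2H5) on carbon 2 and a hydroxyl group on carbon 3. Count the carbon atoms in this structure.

5

Atom tally by fragment:
  CH3 → C:1 H:3
  CH(OC2H5) → C:3 H:6 O:1
  CH2OH → C:1 H:3 O:1
Element totals:
  C: 5
  H: 12
  O: 2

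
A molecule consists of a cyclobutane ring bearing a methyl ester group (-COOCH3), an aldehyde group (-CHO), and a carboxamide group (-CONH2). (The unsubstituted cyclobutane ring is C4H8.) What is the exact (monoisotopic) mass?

Atom tally by fragment:
  cyclobutane ring core → C:4 H:8
  (− 3 ring H displaced by substituents)
  + COOCH3 → C:2 H:3 O:2
  + CHO → C:1 H:1 O:1
  + CONH2 → C:1 H:2 O:1 N:1
Element totals:
  C: 8
  H: 11
  N: 1
  O: 4
Molecular formula: C8H11NO4.
  M = 8(12.0) + 11(1.007825) + 14.003074 + 4(15.994915)
    = 96.000000 + 11.086075 + 14.003074 + 63.979660 = 185.068809

185.0688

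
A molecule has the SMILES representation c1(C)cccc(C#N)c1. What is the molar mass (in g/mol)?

Atom tally by fragment:
  benzene ring core → C:6 H:6
  (− 2 ring H displaced by substituents)
  + CH3 → C:1 H:3
  + CN → C:1 N:1
Element totals:
  C: 8
  H: 7
  N: 1
Molecular formula: C8H7N.
  M = 8(12.011) + 7(1.008) + 14.007
    = 96.088 + 7.056 + 14.007 = 117.151

117.15 g/mol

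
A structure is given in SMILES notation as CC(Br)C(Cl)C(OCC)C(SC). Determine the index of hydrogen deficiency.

Atom tally by fragment:
  CH3 → C:1 H:3
  CH(Br) → C:1 H:1 Br:1
  CH(Cl) → C:1 H:1 Cl:1
  CH(OC2H5) → C:3 H:6 O:1
  CH2SCH3 → C:2 H:5 S:1
Element totals:
  C: 8
  H: 16
  Br: 1
  Cl: 1
  O: 1
  S: 1
Molecular formula: C8H16BrClOS.
DoU = (2C + 2 + N − H − X) / 2 = (2·8 + 2 + 0 − 16 − 2) / 2 = 0.

0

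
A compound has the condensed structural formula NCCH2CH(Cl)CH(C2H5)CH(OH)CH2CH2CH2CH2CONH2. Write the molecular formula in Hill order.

Atom tally by fragment:
  NCCH2 → C:2 H:2 N:1
  CH(Cl) → C:1 H:1 Cl:1
  CH(C2H5) → C:3 H:6
  CH(OH) → C:1 H:2 O:1
  CH2 → C:1 H:2
  CH2 → C:1 H:2
  CH2 → C:1 H:2
  CH2CONH2 → C:2 H:4 O:1 N:1
Element totals:
  C: 12
  H: 21
  Cl: 1
  N: 2
  O: 2

C12H21ClN2O2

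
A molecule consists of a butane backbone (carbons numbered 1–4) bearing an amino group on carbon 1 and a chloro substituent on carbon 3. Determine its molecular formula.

Atom tally by fragment:
  H2NCH2 → C:1 H:4 N:1
  CH2 → C:1 H:2
  CH(Cl) → C:1 H:1 Cl:1
  CH3 → C:1 H:3
Element totals:
  C: 4
  H: 10
  Cl: 1
  N: 1

C4H10ClN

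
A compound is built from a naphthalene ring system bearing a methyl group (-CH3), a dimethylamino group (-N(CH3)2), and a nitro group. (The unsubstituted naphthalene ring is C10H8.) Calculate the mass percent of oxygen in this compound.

Atom tally by fragment:
  naphthalene ring system core → C:10 H:8
  (− 3 ring H displaced by substituents)
  + CH3 → C:1 H:3
  + N(CH3)2 → N:1 C:2 H:6
  + NO2 → N:1 O:2
Element totals:
  C: 13
  H: 14
  N: 2
  O: 2
Molecular formula: C13H14N2O2.
Molar mass = 230.267 g/mol.
Mass from O: 2 × 15.999 = 31.998 g/mol.
%O = 31.998 / 230.267 × 100 = 13.90%.

13.90%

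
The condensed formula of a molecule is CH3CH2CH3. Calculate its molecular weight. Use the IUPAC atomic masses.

44.10 g/mol

Atom tally by fragment:
  CH3 → C:1 H:3
  CH2 → C:1 H:2
  CH3 → C:1 H:3
Element totals:
  C: 3
  H: 8
Molecular formula: C3H8.
  M = 3(12.011) + 8(1.008)
    = 36.033 + 8.064 = 44.097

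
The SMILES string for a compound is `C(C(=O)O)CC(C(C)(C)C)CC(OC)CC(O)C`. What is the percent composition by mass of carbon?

64.58%

Atom tally by fragment:
  HOOCCH2 → C:2 H:3 O:2
  CH2 → C:1 H:2
  CH(C(CH3)3) → C:5 H:10
  CH2 → C:1 H:2
  CH(OCH3) → C:2 H:4 O:1
  CH2 → C:1 H:2
  CH(OH) → C:1 H:2 O:1
  CH3 → C:1 H:3
Element totals:
  C: 14
  H: 28
  O: 4
Molecular formula: C14H28O4.
Molar mass = 260.374 g/mol.
Mass from C: 14 × 12.011 = 168.154 g/mol.
%C = 168.154 / 260.374 × 100 = 64.58%.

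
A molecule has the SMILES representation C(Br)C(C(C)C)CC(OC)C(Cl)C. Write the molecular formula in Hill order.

Atom tally by fragment:
  BrCH2 → C:1 H:2 Br:1
  CH(CH(CH3)2) → C:4 H:8
  CH2 → C:1 H:2
  CH(OCH3) → C:2 H:4 O:1
  CH(Cl) → C:1 H:1 Cl:1
  CH3 → C:1 H:3
Element totals:
  C: 10
  H: 20
  Br: 1
  Cl: 1
  O: 1

C10H20BrClO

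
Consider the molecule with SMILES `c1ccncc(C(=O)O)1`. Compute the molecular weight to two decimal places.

123.11 g/mol

Atom tally by fragment:
  pyridine ring core → C:5 H:5 N:1
  (− 1 ring H displaced by substituents)
  + COOH → C:1 H:1 O:2
Element totals:
  C: 6
  H: 5
  N: 1
  O: 2
Molecular formula: C6H5NO2.
  M = 6(12.011) + 5(1.008) + 14.007 + 2(15.999)
    = 72.066 + 5.040 + 14.007 + 31.998 = 123.111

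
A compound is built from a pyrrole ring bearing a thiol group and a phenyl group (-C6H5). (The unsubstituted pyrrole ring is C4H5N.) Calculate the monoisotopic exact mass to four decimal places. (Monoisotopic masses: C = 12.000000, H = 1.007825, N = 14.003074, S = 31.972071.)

175.0456

Atom tally by fragment:
  pyrrole ring core → C:4 H:5 N:1
  (− 2 ring H displaced by substituents)
  + SH → S:1 H:1
  + C6H5 → C:6 H:5
Element totals:
  C: 10
  H: 9
  N: 1
  S: 1
Molecular formula: C10H9NS.
  M = 10(12.0) + 9(1.007825) + 14.003074 + 31.972071
    = 120.000000 + 9.070425 + 14.003074 + 31.972071 = 175.045570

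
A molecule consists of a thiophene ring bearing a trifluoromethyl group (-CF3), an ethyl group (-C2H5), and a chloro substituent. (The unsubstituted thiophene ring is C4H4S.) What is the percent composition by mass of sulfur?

14.94%

Atom tally by fragment:
  thiophene ring core → C:4 H:4 S:1
  (− 3 ring H displaced by substituents)
  + CF3 → C:1 F:3
  + C2H5 → C:2 H:5
  + Cl → Cl:1
Element totals:
  C: 7
  H: 6
  Cl: 1
  F: 3
  S: 1
Molecular formula: C7H6ClF3S.
Molar mass = 214.629 g/mol.
Mass from S: 1 × 32.06 = 32.060 g/mol.
%S = 32.060 / 214.629 × 100 = 14.94%.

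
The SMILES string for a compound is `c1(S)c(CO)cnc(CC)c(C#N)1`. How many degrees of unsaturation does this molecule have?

Atom tally by fragment:
  pyridine ring core → C:5 H:5 N:1
  (− 4 ring H displaced by substituents)
  + SH → S:1 H:1
  + CH2OH → C:1 H:3 O:1
  + C2H5 → C:2 H:5
  + CN → C:1 N:1
Element totals:
  C: 9
  H: 10
  N: 2
  O: 1
  S: 1
Molecular formula: C9H10N2OS.
DoU = (2C + 2 + N − H − X) / 2 = (2·9 + 2 + 2 − 10 − 0) / 2 = 6.

6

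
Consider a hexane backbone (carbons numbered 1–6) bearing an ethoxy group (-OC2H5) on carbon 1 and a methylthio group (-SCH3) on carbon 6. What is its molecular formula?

C9H20OS

Atom tally by fragment:
  C2H5OCH2 → C:3 H:7 O:1
  CH2 → C:1 H:2
  CH2 → C:1 H:2
  CH2 → C:1 H:2
  CH2 → C:1 H:2
  CH2SCH3 → C:2 H:5 S:1
Element totals:
  C: 9
  H: 20
  O: 1
  S: 1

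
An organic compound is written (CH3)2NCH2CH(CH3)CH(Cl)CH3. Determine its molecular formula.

C7H16ClN

Atom tally by fragment:
  (CH3)2NCH2 → C:3 H:8 N:1
  CH(CH3) → C:2 H:4
  CH(Cl) → C:1 H:1 Cl:1
  CH3 → C:1 H:3
Element totals:
  C: 7
  H: 16
  Cl: 1
  N: 1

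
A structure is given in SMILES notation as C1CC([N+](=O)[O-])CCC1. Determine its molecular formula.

Atom tally by fragment:
  cyclohexane ring core → C:6 H:12
  (− 1 ring H displaced by substituents)
  + NO2 → N:1 O:2
Element totals:
  C: 6
  H: 11
  N: 1
  O: 2

C6H11NO2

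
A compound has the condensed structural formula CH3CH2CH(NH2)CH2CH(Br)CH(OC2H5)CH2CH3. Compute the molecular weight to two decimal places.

252.20 g/mol

Element totals:
  C: 10
  H: 22
  Br: 1
  N: 1
  O: 1
Molecular formula: C10H22BrNO.
  M = 10(12.011) + 22(1.008) + 79.904 + 14.007 + 15.999
    = 120.110 + 22.176 + 79.904 + 14.007 + 15.999 = 252.196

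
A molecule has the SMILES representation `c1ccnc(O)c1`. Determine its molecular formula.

Atom tally by fragment:
  pyridine ring core → C:5 H:5 N:1
  (− 1 ring H displaced by substituents)
  + OH → O:1 H:1
Element totals:
  C: 5
  H: 5
  N: 1
  O: 1

C5H5NO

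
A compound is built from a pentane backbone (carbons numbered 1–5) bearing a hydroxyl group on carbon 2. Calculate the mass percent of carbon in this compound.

Atom tally by fragment:
  CH3 → C:1 H:3
  CH(OH) → C:1 H:2 O:1
  CH2 → C:1 H:2
  CH2 → C:1 H:2
  CH3 → C:1 H:3
Element totals:
  C: 5
  H: 12
  O: 1
Molecular formula: C5H12O.
Molar mass = 88.150 g/mol.
Mass from C: 5 × 12.011 = 60.055 g/mol.
%C = 60.055 / 88.150 × 100 = 68.13%.

68.13%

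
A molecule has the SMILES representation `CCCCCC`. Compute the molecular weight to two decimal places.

Atom tally by fragment:
  CH3 → C:1 H:3
  CH2 → C:1 H:2
  CH2 → C:1 H:2
  CH2 → C:1 H:2
  CH2 → C:1 H:2
  CH3 → C:1 H:3
Element totals:
  C: 6
  H: 14
Molecular formula: C6H14.
  M = 6(12.011) + 14(1.008)
    = 72.066 + 14.112 = 86.178

86.18 g/mol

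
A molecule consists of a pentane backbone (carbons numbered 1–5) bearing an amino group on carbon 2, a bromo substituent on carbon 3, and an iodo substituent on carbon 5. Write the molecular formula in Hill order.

Atom tally by fragment:
  CH3 → C:1 H:3
  CH(NH2) → C:1 H:3 N:1
  CH(Br) → C:1 H:1 Br:1
  CH2 → C:1 H:2
  CH2I → C:1 H:2 I:1
Element totals:
  C: 5
  H: 11
  Br: 1
  I: 1
  N: 1

C5H11BrIN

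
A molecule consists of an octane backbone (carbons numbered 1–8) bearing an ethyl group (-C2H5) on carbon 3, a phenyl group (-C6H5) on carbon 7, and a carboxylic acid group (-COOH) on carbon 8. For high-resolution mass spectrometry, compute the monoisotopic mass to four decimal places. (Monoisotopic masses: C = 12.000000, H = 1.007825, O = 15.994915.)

Atom tally by fragment:
  CH3 → C:1 H:3
  CH2 → C:1 H:2
  CH(C2H5) → C:3 H:6
  CH2 → C:1 H:2
  CH2 → C:1 H:2
  CH2 → C:1 H:2
  CH(C6H5) → C:7 H:6
  CH2COOH → C:2 H:3 O:2
Element totals:
  C: 17
  H: 26
  O: 2
Molecular formula: C17H26O2.
  M = 17(12.0) + 26(1.007825) + 2(15.994915)
    = 204.000000 + 26.203450 + 31.989830 = 262.193280

262.1933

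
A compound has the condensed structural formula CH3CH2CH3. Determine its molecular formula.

Atom tally by fragment:
  CH3 → C:1 H:3
  CH2 → C:1 H:2
  CH3 → C:1 H:3
Element totals:
  C: 3
  H: 8

C3H8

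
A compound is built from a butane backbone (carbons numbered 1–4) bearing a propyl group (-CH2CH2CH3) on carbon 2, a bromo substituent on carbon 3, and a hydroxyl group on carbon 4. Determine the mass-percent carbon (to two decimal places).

43.09%

Atom tally by fragment:
  CH3 → C:1 H:3
  CH(CH2CH2CH3) → C:4 H:8
  CH(Br) → C:1 H:1 Br:1
  CH2OH → C:1 H:3 O:1
Element totals:
  C: 7
  H: 15
  Br: 1
  O: 1
Molecular formula: C7H15BrO.
Molar mass = 195.100 g/mol.
Mass from C: 7 × 12.011 = 84.077 g/mol.
%C = 84.077 / 195.100 × 100 = 43.09%.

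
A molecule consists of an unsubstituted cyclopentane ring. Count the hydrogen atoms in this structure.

Atom tally by fragment:
  cyclopentane ring core → C:5 H:10
Element totals:
  C: 5
  H: 10

10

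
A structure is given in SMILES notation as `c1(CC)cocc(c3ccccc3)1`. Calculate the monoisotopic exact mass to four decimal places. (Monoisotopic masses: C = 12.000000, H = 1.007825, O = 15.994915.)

Atom tally by fragment:
  furan ring core → C:4 H:4 O:1
  (− 2 ring H displaced by substituents)
  + C2H5 → C:2 H:5
  + C6H5 → C:6 H:5
Element totals:
  C: 12
  H: 12
  O: 1
Molecular formula: C12H12O.
  M = 12(12.0) + 12(1.007825) + 15.994915
    = 144.000000 + 12.093900 + 15.994915 = 172.088815

172.0888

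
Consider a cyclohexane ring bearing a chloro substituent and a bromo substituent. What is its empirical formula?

Atom tally by fragment:
  cyclohexane ring core → C:6 H:12
  (− 2 ring H displaced by substituents)
  + Cl → Cl:1
  + Br → Br:1
Element totals:
  C: 6
  H: 10
  Br: 1
  Cl: 1
Molecular formula: C6H10BrCl.
gcd of subscripts (1, 6, 1, 10) = 1, so the empirical formula equals the molecular formula.

C6H10BrCl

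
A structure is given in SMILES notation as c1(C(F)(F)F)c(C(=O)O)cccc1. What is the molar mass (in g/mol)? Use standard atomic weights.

Atom tally by fragment:
  benzene ring core → C:6 H:6
  (− 2 ring H displaced by substituents)
  + CF3 → C:1 F:3
  + COOH → C:1 H:1 O:2
Element totals:
  C: 8
  H: 5
  F: 3
  O: 2
Molecular formula: C8H5F3O2.
  M = 8(12.011) + 5(1.008) + 3(18.998) + 2(15.999)
    = 96.088 + 5.040 + 56.994 + 31.998 = 190.120

190.12 g/mol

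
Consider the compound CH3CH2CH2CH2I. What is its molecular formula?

Atom tally by fragment:
  CH3 → C:1 H:3
  CH2 → C:1 H:2
  CH2 → C:1 H:2
  CH2I → C:1 H:2 I:1
Element totals:
  C: 4
  H: 9
  I: 1

C4H9I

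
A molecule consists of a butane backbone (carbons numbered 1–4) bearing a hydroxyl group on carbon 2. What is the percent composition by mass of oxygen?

Atom tally by fragment:
  CH3 → C:1 H:3
  CH(OH) → C:1 H:2 O:1
  CH2 → C:1 H:2
  CH3 → C:1 H:3
Element totals:
  C: 4
  H: 10
  O: 1
Molecular formula: C4H10O.
Molar mass = 74.123 g/mol.
Mass from O: 1 × 15.999 = 15.999 g/mol.
%O = 15.999 / 74.123 × 100 = 21.58%.

21.58%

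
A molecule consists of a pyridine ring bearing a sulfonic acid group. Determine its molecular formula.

Atom tally by fragment:
  pyridine ring core → C:5 H:5 N:1
  (− 1 ring H displaced by substituents)
  + SO3H → S:1 O:3 H:1
Element totals:
  C: 5
  H: 5
  N: 1
  O: 3
  S: 1

C5H5NO3S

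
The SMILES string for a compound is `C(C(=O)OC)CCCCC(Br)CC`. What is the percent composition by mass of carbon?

Atom tally by fragment:
  CH3OOCCH2 → C:3 H:5 O:2
  CH2 → C:1 H:2
  CH2 → C:1 H:2
  CH2 → C:1 H:2
  CH2 → C:1 H:2
  CH(Br) → C:1 H:1 Br:1
  CH2 → C:1 H:2
  CH3 → C:1 H:3
Element totals:
  C: 10
  H: 19
  Br: 1
  O: 2
Molecular formula: C10H19BrO2.
Molar mass = 251.164 g/mol.
Mass from C: 10 × 12.011 = 120.110 g/mol.
%C = 120.110 / 251.164 × 100 = 47.82%.

47.82%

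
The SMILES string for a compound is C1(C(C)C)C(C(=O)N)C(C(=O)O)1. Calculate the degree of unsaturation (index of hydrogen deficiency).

Atom tally by fragment:
  cyclopropane ring core → C:3 H:6
  (− 3 ring H displaced by substituents)
  + CH(CH3)2 → C:3 H:7
  + CONH2 → C:1 H:2 O:1 N:1
  + COOH → C:1 H:1 O:2
Element totals:
  C: 8
  H: 13
  N: 1
  O: 3
Molecular formula: C8H13NO3.
DoU = (2C + 2 + N − H − X) / 2 = (2·8 + 2 + 1 − 13 − 0) / 2 = 3.

3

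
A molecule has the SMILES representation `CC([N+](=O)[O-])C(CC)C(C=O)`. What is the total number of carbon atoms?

Atom tally by fragment:
  CH3 → C:1 H:3
  CH(NO2) → C:1 H:1 N:1 O:2
  CH(C2H5) → C:3 H:6
  CH2CHO → C:2 H:3 O:1
Element totals:
  C: 7
  H: 13
  N: 1
  O: 3

7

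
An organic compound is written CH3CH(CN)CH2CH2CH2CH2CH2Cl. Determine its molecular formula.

Atom tally by fragment:
  CH3 → C:1 H:3
  CH(CN) → C:2 H:1 N:1
  CH2 → C:1 H:2
  CH2 → C:1 H:2
  CH2 → C:1 H:2
  CH2 → C:1 H:2
  CH2Cl → C:1 H:2 Cl:1
Element totals:
  C: 8
  H: 14
  Cl: 1
  N: 1

C8H14ClN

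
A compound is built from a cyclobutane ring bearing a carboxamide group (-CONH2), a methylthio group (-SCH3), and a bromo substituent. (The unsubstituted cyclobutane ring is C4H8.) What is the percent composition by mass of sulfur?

14.31%

Atom tally by fragment:
  cyclobutane ring core → C:4 H:8
  (− 3 ring H displaced by substituents)
  + CONH2 → C:1 H:2 O:1 N:1
  + SCH3 → C:1 H:3 S:1
  + Br → Br:1
Element totals:
  C: 6
  H: 10
  Br: 1
  N: 1
  O: 1
  S: 1
Molecular formula: C6H10BrNOS.
Molar mass = 224.116 g/mol.
Mass from S: 1 × 32.06 = 32.060 g/mol.
%S = 32.060 / 224.116 × 100 = 14.31%.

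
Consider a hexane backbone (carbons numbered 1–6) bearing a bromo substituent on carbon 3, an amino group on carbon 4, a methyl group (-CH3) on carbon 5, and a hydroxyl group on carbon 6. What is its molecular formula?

Atom tally by fragment:
  CH3 → C:1 H:3
  CH2 → C:1 H:2
  CH(Br) → C:1 H:1 Br:1
  CH(NH2) → C:1 H:3 N:1
  CH(CH3) → C:2 H:4
  CH2OH → C:1 H:3 O:1
Element totals:
  C: 7
  H: 16
  Br: 1
  N: 1
  O: 1

C7H16BrNO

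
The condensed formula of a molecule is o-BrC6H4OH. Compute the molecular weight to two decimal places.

173.01 g/mol

Element totals:
  C: 6
  H: 5
  Br: 1
  O: 1
Molecular formula: C6H5BrO.
  M = 6(12.011) + 5(1.008) + 79.904 + 15.999
    = 72.066 + 5.040 + 79.904 + 15.999 = 173.009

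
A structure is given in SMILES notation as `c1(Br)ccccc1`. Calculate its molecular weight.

Atom tally by fragment:
  benzene ring core → C:6 H:6
  (− 1 ring H displaced by substituents)
  + Br → Br:1
Element totals:
  C: 6
  H: 5
  Br: 1
Molecular formula: C6H5Br.
  M = 6(12.011) + 5(1.008) + 79.904
    = 72.066 + 5.040 + 79.904 = 157.010

157.01 g/mol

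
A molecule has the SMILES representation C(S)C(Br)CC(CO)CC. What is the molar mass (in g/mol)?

Atom tally by fragment:
  HSCH2 → C:1 H:3 S:1
  CH(Br) → C:1 H:1 Br:1
  CH2 → C:1 H:2
  CH(CH2OH) → C:2 H:4 O:1
  CH2 → C:1 H:2
  CH3 → C:1 H:3
Element totals:
  C: 7
  H: 15
  Br: 1
  O: 1
  S: 1
Molecular formula: C7H15BrOS.
  M = 7(12.011) + 15(1.008) + 79.904 + 15.999 + 32.06
    = 84.077 + 15.120 + 79.904 + 15.999 + 32.060 = 227.160

227.16 g/mol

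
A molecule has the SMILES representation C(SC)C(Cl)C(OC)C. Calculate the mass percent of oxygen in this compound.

9.48%

Atom tally by fragment:
  CH3SCH2 → C:2 H:5 S:1
  CH(Cl) → C:1 H:1 Cl:1
  CH(OCH3) → C:2 H:4 O:1
  CH3 → C:1 H:3
Element totals:
  C: 6
  H: 13
  Cl: 1
  O: 1
  S: 1
Molecular formula: C6H13ClOS.
Molar mass = 168.679 g/mol.
Mass from O: 1 × 15.999 = 15.999 g/mol.
%O = 15.999 / 168.679 × 100 = 9.48%.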